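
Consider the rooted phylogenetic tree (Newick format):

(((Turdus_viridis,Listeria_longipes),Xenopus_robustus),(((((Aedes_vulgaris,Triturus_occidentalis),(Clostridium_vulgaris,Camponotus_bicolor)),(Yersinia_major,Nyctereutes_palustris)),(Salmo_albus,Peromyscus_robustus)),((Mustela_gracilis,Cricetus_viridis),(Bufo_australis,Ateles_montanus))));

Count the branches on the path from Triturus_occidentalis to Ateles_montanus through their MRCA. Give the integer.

The MRCA of Triturus_occidentalis and Ateles_montanus is the node subtending (((((Aedes_vulgaris,Triturus_occidentalis),(Clostridium_vulgaris,Camponotus_bicolor)),(Yersinia_major,Nyctereutes_palustris)),(Salmo_albus,Peromyscus_robustus)),((Mustela_gracilis,Cricetus_viridis),(Bufo_australis,Ateles_montanus))).
From Triturus_occidentalis up to that node: 5 branches. From Ateles_montanus up to the same node: 3 branches. Total: 5 + 3 = 8.

8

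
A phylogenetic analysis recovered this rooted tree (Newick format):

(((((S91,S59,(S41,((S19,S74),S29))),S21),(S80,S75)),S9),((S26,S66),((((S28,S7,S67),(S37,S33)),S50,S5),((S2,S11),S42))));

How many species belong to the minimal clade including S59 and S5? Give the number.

22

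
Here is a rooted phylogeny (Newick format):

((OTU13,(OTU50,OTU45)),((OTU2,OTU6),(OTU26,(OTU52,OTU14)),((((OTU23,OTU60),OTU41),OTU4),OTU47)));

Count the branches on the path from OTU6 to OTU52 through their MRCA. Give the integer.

The MRCA of OTU6 and OTU52 is the node subtending ((OTU2,OTU6),(OTU26,(OTU52,OTU14)),((((OTU23,OTU60),OTU41),OTU4),OTU47)).
From OTU6 up to that node: 2 branches. From OTU52 up to the same node: 3 branches. Total: 2 + 3 = 5.

5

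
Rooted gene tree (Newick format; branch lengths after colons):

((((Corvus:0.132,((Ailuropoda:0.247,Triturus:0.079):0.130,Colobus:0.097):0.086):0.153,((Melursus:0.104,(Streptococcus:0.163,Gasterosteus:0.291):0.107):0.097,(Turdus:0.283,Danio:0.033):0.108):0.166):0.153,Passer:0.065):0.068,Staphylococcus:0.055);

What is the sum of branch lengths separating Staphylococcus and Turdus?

The path runs Staphylococcus → … → MRCA → … → Turdus; the MRCA is the root of the tree.
Branch lengths along that path: 0.055 + 0.068 + 0.153 + 0.166 + 0.108 + 0.283 = 0.833.

0.833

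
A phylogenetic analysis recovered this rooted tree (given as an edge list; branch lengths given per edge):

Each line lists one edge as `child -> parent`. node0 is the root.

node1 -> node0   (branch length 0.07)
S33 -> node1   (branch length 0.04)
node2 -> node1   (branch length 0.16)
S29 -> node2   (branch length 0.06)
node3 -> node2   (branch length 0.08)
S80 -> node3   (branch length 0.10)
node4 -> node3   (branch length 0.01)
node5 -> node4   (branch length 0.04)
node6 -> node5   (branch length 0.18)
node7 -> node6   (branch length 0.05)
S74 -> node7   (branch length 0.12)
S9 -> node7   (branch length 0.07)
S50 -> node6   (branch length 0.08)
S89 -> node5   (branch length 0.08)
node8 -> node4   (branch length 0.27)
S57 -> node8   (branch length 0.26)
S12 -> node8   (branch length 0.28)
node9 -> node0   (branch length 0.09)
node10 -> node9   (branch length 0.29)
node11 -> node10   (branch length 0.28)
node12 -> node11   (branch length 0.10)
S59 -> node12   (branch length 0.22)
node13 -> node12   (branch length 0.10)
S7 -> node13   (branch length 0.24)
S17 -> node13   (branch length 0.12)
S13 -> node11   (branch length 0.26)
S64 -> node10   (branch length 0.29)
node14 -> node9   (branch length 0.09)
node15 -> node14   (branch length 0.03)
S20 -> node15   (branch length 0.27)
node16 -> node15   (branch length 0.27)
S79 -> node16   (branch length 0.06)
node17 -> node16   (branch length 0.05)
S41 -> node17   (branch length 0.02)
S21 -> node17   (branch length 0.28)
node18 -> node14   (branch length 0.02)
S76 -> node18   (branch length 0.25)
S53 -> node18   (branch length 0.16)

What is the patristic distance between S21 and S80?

1.22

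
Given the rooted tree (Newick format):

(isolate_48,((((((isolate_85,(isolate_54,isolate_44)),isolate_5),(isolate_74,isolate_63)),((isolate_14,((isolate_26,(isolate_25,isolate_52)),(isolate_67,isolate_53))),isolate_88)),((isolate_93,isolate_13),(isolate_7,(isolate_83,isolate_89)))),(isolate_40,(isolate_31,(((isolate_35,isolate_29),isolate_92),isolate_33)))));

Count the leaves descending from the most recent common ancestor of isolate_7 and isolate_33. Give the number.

The MRCA of isolate_7 and isolate_33 is the node subtending ((((((isolate_85,(isolate_54,isolate_44)),isolate_5),(isolate_74,isolate_63)),((isolate_14,((isolate_26,(isolate_25,isolate_52)),(isolate_67,isolate_53))),isolate_88)),((isolate_93,isolate_13),(isolate_7,(isolate_83,isolate_89)))),(isolate_40,(isolate_31,(((isolate_35,isolate_29),isolate_92),isolate_33)))).
That clade contains 24 terminal taxa: isolate_13, isolate_14, isolate_25, isolate_26, isolate_29, isolate_31, isolate_33, isolate_35, isolate_40, isolate_44, isolate_5, isolate_52, isolate_53, isolate_54, isolate_63, isolate_67, isolate_7, isolate_74, isolate_83, isolate_85, isolate_88, isolate_89, isolate_92, isolate_93.

24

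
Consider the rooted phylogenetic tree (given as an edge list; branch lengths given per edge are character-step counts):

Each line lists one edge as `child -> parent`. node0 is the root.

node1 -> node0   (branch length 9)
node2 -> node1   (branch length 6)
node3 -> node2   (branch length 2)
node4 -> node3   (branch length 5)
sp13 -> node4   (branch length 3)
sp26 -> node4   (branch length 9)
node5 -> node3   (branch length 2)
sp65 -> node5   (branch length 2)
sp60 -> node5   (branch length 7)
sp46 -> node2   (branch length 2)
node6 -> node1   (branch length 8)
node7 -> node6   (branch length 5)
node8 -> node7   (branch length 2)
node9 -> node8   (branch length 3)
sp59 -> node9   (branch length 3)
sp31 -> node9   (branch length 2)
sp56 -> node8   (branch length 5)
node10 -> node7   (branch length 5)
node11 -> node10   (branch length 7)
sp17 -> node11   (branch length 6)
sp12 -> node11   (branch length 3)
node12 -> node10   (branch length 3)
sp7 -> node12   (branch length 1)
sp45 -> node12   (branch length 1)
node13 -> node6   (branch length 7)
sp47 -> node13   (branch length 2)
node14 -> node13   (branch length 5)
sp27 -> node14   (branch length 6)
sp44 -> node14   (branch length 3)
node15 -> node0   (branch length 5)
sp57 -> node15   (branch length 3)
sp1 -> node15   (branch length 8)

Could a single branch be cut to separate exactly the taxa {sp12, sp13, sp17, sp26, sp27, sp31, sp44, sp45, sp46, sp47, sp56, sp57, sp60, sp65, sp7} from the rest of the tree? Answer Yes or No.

The MRCA of the listed taxa is the root, so the smallest clade containing them is the whole tree.
That clade also contains sp1, sp59, which are not in the proposed group, so the group is not monophyletic.

No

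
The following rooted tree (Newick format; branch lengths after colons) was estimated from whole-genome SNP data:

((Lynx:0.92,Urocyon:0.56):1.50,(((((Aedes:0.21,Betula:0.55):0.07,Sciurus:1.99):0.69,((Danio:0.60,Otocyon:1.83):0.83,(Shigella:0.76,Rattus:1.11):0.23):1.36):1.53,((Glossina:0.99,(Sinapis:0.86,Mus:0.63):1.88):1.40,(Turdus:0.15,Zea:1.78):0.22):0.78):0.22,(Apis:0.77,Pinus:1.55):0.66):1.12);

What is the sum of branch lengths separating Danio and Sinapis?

9.24

The path runs Danio → … → MRCA → … → Sinapis; the MRCA is the node subtending ((((Aedes,Betula),Sciurus),((Danio,Otocyon),(Shigella,Rattus))),((Glossina,(Sinapis,Mus)),(Turdus,Zea))).
Branch lengths along that path: 0.60 + 0.83 + 1.36 + 1.53 + 0.78 + 1.40 + 1.88 + 0.86 = 9.24.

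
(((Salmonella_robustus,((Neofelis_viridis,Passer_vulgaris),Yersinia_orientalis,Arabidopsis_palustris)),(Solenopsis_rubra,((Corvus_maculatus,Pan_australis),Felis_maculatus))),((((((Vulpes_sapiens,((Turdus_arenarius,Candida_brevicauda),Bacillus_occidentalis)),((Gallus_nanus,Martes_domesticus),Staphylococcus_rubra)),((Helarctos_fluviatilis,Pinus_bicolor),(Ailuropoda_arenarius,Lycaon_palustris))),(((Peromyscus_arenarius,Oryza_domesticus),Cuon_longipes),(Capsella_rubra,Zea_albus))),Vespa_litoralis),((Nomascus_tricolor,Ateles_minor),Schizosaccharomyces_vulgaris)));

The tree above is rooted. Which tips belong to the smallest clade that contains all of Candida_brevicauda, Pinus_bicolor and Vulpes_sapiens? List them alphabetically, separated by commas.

Ailuropoda_arenarius, Bacillus_occidentalis, Candida_brevicauda, Gallus_nanus, Helarctos_fluviatilis, Lycaon_palustris, Martes_domesticus, Pinus_bicolor, Staphylococcus_rubra, Turdus_arenarius, Vulpes_sapiens

Tracing Candida_brevicauda: it sits inside (Turdus_arenarius,Candida_brevicauda).
Tracing Pinus_bicolor: it sits inside (Helarctos_fluviatilis,Pinus_bicolor).
Tracing Vulpes_sapiens: it sits inside (Vulpes_sapiens,((Turdus_arenarius,Candida_brevicauda),Bacillus_occidentalis)).
The smallest clade enclosing all 3 is (((Vulpes_sapiens,((Turdus_arenarius,Candida_brevicauda),Bacillus_occidentalis)),((Gallus_nanus,Martes_domesticus),Staphylococcus_rubra)),((Helarctos_fluviatilis,Pinus_bicolor),(Ailuropoda_arenarius,Lycaon_palustris))); the answer is its 11 terminal taxa in alphabetical order.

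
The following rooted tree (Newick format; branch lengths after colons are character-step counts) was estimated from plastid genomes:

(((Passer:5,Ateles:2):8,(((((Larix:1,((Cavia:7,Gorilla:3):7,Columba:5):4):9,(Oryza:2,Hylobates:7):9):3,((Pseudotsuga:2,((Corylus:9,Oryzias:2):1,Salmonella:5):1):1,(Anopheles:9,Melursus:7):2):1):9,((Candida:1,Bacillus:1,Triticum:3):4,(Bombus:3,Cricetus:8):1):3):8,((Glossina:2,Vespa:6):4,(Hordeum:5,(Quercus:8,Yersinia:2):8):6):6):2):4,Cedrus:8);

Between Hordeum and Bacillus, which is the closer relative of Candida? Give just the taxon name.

Bacillus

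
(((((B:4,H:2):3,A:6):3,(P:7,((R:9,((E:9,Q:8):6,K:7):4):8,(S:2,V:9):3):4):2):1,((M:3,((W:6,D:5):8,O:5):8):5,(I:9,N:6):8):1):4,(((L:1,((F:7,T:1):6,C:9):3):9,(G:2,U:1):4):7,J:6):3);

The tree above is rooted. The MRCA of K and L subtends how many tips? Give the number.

The MRCA of K and L is the root, so the clade is the entire tree.
That clade contains 23 terminal taxa: A, B, C, D, E, F, G, H, I, J, K, L, M, N, O, P, Q, R, S, T, U, V, W.

23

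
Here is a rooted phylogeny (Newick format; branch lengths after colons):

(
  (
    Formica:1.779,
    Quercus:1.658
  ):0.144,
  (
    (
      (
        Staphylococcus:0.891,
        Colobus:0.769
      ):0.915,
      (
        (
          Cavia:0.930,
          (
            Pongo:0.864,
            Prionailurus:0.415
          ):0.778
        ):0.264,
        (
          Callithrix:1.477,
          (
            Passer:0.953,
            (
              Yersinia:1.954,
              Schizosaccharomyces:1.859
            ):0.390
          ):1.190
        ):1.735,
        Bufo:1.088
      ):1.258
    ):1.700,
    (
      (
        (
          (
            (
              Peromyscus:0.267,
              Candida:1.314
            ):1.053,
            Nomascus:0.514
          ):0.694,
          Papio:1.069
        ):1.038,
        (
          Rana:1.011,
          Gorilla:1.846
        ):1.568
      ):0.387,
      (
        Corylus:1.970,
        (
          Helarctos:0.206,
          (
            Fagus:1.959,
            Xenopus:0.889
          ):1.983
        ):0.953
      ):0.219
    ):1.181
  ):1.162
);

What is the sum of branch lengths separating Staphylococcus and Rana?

7.653

The path runs Staphylococcus → … → MRCA → … → Rana; the MRCA is the node subtending (((Staphylococcus,Colobus),((Cavia,(Pongo,Prionailurus)),(Callithrix,(Passer,(Yersinia,Schizosaccharomyces))),Bufo)),(((((Peromyscus,Candida),Nomascus),Papio),(Rana,Gorilla)),(Corylus,(Helarctos,(Fagus,Xenopus))))).
Branch lengths along that path: 0.891 + 0.915 + 1.700 + 1.181 + 0.387 + 1.568 + 1.011 = 7.653.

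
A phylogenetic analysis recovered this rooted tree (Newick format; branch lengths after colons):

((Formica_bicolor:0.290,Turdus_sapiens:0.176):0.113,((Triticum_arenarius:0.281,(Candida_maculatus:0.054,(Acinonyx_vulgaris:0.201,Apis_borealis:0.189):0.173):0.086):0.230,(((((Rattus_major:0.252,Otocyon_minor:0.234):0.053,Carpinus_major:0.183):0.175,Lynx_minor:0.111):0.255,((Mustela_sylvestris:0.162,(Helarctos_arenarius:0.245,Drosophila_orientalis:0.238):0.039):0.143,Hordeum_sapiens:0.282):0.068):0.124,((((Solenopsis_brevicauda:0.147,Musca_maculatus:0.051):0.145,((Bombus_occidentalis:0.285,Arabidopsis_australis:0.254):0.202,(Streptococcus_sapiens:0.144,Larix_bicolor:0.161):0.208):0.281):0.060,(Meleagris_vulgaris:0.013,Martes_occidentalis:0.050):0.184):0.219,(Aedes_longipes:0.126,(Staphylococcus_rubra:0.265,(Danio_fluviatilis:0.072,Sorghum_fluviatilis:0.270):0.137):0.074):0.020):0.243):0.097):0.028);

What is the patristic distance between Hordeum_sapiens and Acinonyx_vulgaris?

1.261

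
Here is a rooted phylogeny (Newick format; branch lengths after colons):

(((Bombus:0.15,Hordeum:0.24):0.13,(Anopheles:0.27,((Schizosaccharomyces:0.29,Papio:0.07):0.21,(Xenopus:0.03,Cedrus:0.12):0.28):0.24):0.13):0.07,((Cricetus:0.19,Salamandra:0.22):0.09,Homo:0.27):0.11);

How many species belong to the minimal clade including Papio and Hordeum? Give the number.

The MRCA of Papio and Hordeum is the node subtending ((Bombus,Hordeum),(Anopheles,((Schizosaccharomyces,Papio),(Xenopus,Cedrus)))).
That clade contains 7 terminal taxa: Anopheles, Bombus, Cedrus, Hordeum, Papio, Schizosaccharomyces, Xenopus.

7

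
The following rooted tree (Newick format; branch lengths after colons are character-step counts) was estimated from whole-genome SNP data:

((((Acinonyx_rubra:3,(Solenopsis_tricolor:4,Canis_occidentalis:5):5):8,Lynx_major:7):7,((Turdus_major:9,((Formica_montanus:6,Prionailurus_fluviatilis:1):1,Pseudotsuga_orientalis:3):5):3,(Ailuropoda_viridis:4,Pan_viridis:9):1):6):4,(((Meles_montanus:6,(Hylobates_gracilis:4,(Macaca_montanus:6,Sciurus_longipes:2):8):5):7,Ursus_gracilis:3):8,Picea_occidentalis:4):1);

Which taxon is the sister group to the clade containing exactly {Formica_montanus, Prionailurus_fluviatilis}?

Pseudotsuga_orientalis

The clade containing exactly {Formica_montanus, Prionailurus_fluviatilis} attaches to the tree at the node subtending ((Formica_montanus,Prionailurus_fluviatilis),Pseudotsuga_orientalis).
The other lineage descending from that same node — the sister group — is the single tip Pseudotsuga_orientalis.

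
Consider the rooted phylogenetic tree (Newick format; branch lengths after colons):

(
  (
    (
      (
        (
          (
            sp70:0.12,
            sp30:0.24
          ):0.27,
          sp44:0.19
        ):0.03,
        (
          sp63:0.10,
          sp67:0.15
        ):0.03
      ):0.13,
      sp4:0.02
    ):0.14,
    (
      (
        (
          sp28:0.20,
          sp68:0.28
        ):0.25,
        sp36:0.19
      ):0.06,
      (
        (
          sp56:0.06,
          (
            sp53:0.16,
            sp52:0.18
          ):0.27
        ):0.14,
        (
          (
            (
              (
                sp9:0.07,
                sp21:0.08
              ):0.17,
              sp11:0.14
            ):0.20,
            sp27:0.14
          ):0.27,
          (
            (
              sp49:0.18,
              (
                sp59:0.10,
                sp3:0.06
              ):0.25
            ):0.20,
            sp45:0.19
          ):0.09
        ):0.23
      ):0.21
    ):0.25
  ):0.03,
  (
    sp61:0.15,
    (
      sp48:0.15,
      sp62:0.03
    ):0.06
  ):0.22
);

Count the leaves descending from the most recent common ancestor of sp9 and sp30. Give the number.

20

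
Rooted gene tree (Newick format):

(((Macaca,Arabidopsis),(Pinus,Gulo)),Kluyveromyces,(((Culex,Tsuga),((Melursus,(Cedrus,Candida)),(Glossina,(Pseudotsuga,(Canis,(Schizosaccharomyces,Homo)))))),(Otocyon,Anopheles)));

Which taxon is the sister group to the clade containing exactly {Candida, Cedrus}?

Melursus

The clade containing exactly {Candida, Cedrus} attaches to the tree at the node subtending (Melursus,(Cedrus,Candida)).
The other lineage descending from that same node — the sister group — is the single tip Melursus.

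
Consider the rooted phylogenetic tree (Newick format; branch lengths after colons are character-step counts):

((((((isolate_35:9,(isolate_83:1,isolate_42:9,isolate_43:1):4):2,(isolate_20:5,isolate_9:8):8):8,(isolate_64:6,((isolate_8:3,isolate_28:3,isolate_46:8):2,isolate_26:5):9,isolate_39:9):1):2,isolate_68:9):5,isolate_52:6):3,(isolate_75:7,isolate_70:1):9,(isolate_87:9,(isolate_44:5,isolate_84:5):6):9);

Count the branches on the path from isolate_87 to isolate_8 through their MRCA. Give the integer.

The MRCA of isolate_87 and isolate_8 is the root of the tree.
From isolate_87 up to that node: 2 branches. From isolate_8 up to the same node: 7 branches. Total: 2 + 7 = 9.

9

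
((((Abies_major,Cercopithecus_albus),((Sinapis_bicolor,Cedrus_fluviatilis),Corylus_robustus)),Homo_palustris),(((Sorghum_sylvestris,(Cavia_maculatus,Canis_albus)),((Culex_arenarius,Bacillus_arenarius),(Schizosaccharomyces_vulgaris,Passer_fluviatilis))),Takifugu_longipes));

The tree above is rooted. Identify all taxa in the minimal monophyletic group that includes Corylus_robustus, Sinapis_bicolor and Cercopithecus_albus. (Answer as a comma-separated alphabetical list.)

Abies_major, Cedrus_fluviatilis, Cercopithecus_albus, Corylus_robustus, Sinapis_bicolor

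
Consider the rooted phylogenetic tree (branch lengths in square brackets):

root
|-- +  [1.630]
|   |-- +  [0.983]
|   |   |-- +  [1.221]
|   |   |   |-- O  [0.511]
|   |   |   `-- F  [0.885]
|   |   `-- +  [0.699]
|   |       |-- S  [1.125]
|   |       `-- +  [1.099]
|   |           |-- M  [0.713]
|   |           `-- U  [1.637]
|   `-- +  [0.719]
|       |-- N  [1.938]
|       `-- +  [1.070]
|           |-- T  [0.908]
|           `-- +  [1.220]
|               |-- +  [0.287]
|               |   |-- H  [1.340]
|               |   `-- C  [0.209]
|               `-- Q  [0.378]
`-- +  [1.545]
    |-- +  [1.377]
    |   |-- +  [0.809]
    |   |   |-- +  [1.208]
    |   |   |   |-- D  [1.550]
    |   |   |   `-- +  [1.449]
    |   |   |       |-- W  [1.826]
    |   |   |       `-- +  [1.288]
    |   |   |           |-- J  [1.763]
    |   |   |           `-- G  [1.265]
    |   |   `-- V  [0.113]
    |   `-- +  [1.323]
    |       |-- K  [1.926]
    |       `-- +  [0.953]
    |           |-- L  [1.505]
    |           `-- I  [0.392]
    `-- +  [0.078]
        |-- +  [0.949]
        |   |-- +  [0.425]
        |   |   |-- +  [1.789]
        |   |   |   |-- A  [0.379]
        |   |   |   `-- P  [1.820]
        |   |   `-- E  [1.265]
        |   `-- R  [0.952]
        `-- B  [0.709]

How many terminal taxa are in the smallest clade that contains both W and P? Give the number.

13

The MRCA of W and P is the node subtending ((((D,(W,(J,G))),V),(K,(L,I))),((((A,P),E),R),B)).
That clade contains 13 terminal taxa: A, B, D, E, G, I, J, K, L, P, R, V, W.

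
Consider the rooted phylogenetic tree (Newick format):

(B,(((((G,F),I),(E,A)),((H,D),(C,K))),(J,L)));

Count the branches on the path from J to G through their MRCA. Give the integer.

The MRCA of J and G is the node subtending (((((G,F),I),(E,A)),((H,D),(C,K))),(J,L)).
From J up to that node: 2 branches. From G up to the same node: 5 branches. Total: 2 + 5 = 7.

7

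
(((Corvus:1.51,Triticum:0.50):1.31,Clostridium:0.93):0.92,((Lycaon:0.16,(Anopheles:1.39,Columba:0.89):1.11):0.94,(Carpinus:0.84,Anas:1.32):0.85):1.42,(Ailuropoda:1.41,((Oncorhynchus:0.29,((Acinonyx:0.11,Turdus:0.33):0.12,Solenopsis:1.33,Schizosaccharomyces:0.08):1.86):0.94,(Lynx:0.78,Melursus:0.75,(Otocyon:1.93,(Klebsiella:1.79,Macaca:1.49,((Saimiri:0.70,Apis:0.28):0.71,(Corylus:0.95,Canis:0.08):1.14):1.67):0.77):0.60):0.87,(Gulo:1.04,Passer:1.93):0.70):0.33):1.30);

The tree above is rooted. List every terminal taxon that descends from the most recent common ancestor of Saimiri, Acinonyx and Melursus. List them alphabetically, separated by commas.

Acinonyx, Apis, Canis, Corylus, Gulo, Klebsiella, Lynx, Macaca, Melursus, Oncorhynchus, Otocyon, Passer, Saimiri, Schizosaccharomyces, Solenopsis, Turdus

Tracing Saimiri: it sits inside (Saimiri,Apis).
Tracing Acinonyx: it sits inside (Acinonyx,Turdus).
Tracing Melursus: it sits inside (Lynx,Melursus,(Otocyon,(Klebsiella,Macaca,((Saimiri,Apis),(Corylus,Canis))))).
The smallest clade enclosing all 3 is ((Oncorhynchus,((Acinonyx,Turdus),Solenopsis,Schizosaccharomyces)),(Lynx,Melursus,(Otocyon,(Klebsiella,Macaca,((Saimiri,Apis),(Corylus,Canis))))),(Gulo,Passer)); the answer is its 16 terminal taxa in alphabetical order.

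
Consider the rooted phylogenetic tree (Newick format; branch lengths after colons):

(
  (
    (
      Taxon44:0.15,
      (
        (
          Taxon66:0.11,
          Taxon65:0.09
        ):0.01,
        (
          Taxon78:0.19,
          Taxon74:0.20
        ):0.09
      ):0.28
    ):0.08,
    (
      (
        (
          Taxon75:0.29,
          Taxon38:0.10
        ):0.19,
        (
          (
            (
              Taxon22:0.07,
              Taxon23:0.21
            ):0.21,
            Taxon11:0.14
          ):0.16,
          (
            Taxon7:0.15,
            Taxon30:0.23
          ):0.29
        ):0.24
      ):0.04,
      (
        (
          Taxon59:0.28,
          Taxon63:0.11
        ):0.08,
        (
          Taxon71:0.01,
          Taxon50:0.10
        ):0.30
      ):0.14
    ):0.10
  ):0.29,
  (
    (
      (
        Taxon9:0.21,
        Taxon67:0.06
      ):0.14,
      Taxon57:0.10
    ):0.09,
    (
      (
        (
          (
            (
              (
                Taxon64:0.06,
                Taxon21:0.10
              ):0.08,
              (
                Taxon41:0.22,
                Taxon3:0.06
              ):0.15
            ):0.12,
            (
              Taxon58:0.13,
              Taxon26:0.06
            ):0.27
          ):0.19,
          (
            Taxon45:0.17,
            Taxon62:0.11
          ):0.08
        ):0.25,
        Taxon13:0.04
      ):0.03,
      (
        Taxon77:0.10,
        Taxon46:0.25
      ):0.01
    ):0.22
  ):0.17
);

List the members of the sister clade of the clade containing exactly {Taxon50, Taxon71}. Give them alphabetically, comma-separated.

Taxon59, Taxon63

The clade containing exactly {Taxon50, Taxon71} attaches to the tree at the node subtending ((Taxon59,Taxon63),(Taxon71,Taxon50)).
The other lineage descending from that same node — the sister group — is (Taxon59,Taxon63); its 2 tips in alphabetical order are the answer.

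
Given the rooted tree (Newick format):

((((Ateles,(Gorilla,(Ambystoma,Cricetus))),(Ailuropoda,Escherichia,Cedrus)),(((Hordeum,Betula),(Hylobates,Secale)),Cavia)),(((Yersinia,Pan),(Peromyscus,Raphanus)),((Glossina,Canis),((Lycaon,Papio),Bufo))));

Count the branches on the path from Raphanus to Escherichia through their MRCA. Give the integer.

The MRCA of Raphanus and Escherichia is the root of the tree.
From Raphanus up to that node: 4 branches. From Escherichia up to the same node: 4 branches. Total: 4 + 4 = 8.

8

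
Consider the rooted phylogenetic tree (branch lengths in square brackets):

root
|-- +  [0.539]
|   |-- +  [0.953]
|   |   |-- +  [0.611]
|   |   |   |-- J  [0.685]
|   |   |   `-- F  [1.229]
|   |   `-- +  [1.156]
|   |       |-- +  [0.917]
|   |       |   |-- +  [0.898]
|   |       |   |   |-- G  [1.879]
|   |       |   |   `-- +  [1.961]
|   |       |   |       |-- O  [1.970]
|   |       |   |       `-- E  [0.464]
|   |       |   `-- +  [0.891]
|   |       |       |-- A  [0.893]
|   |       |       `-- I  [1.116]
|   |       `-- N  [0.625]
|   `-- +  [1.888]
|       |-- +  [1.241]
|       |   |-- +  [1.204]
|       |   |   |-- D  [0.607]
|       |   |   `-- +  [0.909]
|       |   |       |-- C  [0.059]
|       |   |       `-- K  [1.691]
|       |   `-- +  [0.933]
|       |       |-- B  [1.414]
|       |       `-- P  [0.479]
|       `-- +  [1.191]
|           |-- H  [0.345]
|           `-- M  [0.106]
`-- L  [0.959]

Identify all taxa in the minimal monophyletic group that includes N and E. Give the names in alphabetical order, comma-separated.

Tracing N: it sits inside (((G,(O,E)),(A,I)),N).
Tracing E: it sits inside (O,E).
The smallest clade enclosing both is (((G,(O,E)),(A,I)),N); the answer is its 6 terminal taxa in alphabetical order.

A, E, G, I, N, O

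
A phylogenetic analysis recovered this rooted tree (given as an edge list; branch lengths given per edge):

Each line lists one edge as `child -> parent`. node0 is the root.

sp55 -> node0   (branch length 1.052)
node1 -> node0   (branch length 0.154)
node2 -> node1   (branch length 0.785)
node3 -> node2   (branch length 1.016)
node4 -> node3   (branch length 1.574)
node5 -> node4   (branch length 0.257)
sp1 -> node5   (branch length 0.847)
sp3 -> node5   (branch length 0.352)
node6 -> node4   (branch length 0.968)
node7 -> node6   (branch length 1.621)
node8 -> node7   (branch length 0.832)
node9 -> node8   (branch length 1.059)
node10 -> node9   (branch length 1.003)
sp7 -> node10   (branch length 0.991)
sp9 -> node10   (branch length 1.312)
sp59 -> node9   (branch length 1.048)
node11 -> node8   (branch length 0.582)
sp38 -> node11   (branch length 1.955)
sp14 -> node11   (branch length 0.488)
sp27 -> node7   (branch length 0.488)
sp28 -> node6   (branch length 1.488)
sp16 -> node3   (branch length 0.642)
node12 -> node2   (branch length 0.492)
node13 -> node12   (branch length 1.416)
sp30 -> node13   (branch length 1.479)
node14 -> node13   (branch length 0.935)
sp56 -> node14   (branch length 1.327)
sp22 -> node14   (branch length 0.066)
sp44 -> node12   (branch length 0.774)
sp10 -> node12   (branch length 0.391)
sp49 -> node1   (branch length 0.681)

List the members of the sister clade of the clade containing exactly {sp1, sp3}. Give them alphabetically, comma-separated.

sp14, sp27, sp28, sp38, sp59, sp7, sp9

The clade containing exactly {sp1, sp3} attaches to the tree at the node subtending ((sp1,sp3),(((((sp7,sp9),sp59),(sp38,sp14)),sp27),sp28)).
The other lineage descending from that same node — the sister group — is (((((sp7,sp9),sp59),(sp38,sp14)),sp27),sp28); its 7 tips in alphabetical order are the answer.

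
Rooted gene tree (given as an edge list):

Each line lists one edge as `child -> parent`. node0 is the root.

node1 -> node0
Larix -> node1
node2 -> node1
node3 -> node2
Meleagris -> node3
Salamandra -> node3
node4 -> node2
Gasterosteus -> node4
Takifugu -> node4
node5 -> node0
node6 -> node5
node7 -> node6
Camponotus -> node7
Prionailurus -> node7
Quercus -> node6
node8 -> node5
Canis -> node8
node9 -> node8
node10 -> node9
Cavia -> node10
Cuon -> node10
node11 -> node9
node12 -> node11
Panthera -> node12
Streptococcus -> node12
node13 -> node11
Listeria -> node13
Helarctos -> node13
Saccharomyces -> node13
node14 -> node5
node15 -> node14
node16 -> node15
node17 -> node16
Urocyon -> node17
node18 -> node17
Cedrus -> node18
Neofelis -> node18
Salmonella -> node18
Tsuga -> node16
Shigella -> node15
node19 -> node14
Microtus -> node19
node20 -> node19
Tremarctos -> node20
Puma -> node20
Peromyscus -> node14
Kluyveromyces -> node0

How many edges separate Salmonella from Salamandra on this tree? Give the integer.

The MRCA of Salmonella and Salamandra is the root of the tree.
From Salmonella up to that node: 7 branches. From Salamandra up to the same node: 4 branches. Total: 7 + 4 = 11.

11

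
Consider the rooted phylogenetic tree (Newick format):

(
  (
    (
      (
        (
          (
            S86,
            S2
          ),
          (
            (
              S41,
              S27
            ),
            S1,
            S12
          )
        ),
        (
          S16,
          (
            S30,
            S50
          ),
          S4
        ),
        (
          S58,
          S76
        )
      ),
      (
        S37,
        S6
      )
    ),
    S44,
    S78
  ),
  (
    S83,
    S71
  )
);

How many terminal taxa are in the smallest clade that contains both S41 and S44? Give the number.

The MRCA of S41 and S44 is the node subtending (((((S86,S2),((S41,S27),S1,S12)),(S16,(S30,S50),S4),(S58,S76)),(S37,S6)),S44,S78).
That clade contains 16 terminal taxa: S1, S12, S16, S2, S27, S30, S37, S4, S41, S44, S50, S58, S6, S76, S78, S86.

16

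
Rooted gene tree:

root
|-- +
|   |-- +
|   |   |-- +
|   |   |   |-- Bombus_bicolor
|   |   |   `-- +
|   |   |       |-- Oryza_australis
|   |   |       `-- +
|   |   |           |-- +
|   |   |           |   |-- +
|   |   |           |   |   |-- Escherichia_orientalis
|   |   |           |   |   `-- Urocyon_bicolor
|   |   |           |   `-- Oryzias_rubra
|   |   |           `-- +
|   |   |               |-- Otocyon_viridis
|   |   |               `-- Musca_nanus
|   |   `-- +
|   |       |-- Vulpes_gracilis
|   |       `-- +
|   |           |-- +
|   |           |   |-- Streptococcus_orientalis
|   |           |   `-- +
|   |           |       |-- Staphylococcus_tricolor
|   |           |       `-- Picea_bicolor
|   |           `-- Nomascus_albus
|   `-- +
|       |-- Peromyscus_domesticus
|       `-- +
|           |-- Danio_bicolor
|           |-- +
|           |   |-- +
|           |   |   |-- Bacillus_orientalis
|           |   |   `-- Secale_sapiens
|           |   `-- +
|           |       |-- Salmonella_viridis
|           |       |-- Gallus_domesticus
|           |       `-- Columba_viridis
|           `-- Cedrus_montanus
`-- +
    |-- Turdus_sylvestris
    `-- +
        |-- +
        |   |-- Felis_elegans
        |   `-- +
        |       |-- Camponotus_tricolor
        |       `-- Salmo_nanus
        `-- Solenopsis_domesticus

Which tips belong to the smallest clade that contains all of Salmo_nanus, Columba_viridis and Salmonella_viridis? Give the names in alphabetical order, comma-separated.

Tracing Salmo_nanus: it sits inside (Camponotus_tricolor,Salmo_nanus).
Tracing Columba_viridis: it sits inside (Salmonella_viridis,Gallus_domesticus,Columba_viridis).
Tracing Salmonella_viridis: it sits inside (Salmonella_viridis,Gallus_domesticus,Columba_viridis).
The smallest clade enclosing all 3 is the whole tree (their MRCA is the root), so the answer is all 25 tips in alphabetical order.

Bacillus_orientalis, Bombus_bicolor, Camponotus_tricolor, Cedrus_montanus, Columba_viridis, Danio_bicolor, Escherichia_orientalis, Felis_elegans, Gallus_domesticus, Musca_nanus, Nomascus_albus, Oryza_australis, Oryzias_rubra, Otocyon_viridis, Peromyscus_domesticus, Picea_bicolor, Salmo_nanus, Salmonella_viridis, Secale_sapiens, Solenopsis_domesticus, Staphylococcus_tricolor, Streptococcus_orientalis, Turdus_sylvestris, Urocyon_bicolor, Vulpes_gracilis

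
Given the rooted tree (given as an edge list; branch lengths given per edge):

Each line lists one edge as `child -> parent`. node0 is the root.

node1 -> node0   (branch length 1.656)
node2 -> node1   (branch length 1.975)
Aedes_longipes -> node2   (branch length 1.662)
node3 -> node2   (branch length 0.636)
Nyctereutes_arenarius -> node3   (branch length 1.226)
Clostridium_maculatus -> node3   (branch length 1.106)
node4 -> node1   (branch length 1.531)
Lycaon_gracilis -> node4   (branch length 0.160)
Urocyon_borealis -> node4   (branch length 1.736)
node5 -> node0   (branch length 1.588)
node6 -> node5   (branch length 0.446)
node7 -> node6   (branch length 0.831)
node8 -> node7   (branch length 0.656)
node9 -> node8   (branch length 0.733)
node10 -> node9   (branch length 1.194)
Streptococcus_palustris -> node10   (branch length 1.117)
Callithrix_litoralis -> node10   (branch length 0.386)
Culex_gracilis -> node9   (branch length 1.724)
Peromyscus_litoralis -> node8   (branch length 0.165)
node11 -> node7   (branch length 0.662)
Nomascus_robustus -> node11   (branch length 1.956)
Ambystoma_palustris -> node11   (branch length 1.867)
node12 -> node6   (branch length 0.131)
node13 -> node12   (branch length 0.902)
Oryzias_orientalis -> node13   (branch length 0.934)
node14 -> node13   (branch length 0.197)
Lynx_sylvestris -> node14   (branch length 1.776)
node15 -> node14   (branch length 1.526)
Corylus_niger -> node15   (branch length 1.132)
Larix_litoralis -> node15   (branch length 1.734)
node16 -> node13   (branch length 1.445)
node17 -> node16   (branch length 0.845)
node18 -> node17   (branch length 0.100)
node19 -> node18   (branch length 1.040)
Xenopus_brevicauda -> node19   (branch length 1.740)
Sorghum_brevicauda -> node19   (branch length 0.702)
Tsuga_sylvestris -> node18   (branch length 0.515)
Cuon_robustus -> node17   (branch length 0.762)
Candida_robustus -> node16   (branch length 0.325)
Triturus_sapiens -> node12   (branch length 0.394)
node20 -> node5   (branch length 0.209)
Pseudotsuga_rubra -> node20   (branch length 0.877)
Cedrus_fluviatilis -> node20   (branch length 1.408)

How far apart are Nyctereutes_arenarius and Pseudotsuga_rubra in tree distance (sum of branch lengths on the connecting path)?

8.167

The path runs Nyctereutes_arenarius → … → MRCA → … → Pseudotsuga_rubra; the MRCA is the root of the tree.
Branch lengths along that path: 1.226 + 0.636 + 1.975 + 1.656 + 1.588 + 0.209 + 0.877 = 8.167.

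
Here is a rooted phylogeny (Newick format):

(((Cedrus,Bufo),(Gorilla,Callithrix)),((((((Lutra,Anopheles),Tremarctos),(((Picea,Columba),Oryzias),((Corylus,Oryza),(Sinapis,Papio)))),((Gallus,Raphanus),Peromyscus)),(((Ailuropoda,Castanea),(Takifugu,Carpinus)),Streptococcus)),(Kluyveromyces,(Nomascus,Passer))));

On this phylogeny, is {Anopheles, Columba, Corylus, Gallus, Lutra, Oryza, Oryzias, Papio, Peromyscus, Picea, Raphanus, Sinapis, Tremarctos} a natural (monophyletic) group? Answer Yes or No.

Yes

The most recent common ancestor of these taxa subtends ((((Lutra,Anopheles),Tremarctos),(((Picea,Columba),Oryzias),((Corylus,Oryza),(Sinapis,Papio)))),((Gallus,Raphanus),Peromyscus)).
That clade has exactly 13 tips — every listed taxon and nothing else — so the group is monophyletic.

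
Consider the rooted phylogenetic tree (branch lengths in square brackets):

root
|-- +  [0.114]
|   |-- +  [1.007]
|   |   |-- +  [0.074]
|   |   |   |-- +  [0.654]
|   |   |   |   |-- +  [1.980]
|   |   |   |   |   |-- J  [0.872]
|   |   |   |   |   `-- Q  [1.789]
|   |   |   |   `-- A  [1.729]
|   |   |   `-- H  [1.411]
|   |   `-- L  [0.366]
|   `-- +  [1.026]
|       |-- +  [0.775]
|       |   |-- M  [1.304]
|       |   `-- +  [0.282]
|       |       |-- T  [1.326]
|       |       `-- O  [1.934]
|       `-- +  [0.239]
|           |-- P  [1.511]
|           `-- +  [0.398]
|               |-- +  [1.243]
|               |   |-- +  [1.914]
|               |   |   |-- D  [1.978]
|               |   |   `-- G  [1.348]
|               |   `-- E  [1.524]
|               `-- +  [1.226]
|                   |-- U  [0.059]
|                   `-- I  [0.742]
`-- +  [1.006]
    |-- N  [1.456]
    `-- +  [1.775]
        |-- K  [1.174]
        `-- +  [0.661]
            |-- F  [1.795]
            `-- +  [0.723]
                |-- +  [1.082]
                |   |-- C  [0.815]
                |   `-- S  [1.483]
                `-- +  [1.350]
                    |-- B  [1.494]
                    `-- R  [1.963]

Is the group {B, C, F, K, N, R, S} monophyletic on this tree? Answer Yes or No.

Yes

The most recent common ancestor of these taxa subtends (N,(K,(F,((C,S),(B,R))))).
That clade has exactly 7 tips — every listed taxon and nothing else — so the group is monophyletic.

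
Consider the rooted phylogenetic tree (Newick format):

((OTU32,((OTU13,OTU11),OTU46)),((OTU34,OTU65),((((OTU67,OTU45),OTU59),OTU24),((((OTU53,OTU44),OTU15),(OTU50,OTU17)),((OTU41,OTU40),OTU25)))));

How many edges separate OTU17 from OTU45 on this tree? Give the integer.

8

The MRCA of OTU17 and OTU45 is the node subtending ((((OTU67,OTU45),OTU59),OTU24),((((OTU53,OTU44),OTU15),(OTU50,OTU17)),((OTU41,OTU40),OTU25))).
From OTU17 up to that node: 4 branches. From OTU45 up to the same node: 4 branches. Total: 4 + 4 = 8.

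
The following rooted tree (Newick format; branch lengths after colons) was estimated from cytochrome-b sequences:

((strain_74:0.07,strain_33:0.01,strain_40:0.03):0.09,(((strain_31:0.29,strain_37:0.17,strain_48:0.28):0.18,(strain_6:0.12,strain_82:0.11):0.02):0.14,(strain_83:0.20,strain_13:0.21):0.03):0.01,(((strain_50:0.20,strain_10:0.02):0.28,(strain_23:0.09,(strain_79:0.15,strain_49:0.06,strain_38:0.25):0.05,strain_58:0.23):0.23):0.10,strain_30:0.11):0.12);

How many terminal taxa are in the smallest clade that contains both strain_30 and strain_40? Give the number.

18

The MRCA of strain_30 and strain_40 is the root, so the clade is the entire tree.
That clade contains 18 terminal taxa: strain_10, strain_13, strain_23, strain_30, strain_31, strain_33, strain_37, strain_38, strain_40, strain_48, strain_49, strain_50, strain_58, strain_6, strain_74, strain_79, strain_82, strain_83.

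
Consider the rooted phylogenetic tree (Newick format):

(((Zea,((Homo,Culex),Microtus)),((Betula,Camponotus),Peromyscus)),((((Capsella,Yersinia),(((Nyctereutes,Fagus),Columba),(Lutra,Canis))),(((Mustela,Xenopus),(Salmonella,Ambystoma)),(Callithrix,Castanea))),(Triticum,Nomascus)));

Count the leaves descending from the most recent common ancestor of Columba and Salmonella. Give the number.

13

The MRCA of Columba and Salmonella is the node subtending (((Capsella,Yersinia),(((Nyctereutes,Fagus),Columba),(Lutra,Canis))),(((Mustela,Xenopus),(Salmonella,Ambystoma)),(Callithrix,Castanea))).
That clade contains 13 terminal taxa: Ambystoma, Callithrix, Canis, Capsella, Castanea, Columba, Fagus, Lutra, Mustela, Nyctereutes, Salmonella, Xenopus, Yersinia.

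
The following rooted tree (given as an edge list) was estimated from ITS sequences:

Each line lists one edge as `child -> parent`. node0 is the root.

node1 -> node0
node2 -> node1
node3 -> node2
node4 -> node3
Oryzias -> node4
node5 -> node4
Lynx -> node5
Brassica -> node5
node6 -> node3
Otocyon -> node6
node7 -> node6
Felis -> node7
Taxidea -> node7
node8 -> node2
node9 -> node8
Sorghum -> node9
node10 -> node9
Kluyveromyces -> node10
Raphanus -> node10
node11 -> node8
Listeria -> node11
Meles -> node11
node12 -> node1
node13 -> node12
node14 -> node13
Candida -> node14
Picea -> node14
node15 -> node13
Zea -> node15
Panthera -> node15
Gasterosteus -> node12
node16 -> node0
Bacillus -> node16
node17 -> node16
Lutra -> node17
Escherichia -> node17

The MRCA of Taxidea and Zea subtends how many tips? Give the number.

The MRCA of Taxidea and Zea is the node subtending ((((Oryzias,(Lynx,Brassica)),(Otocyon,(Felis,Taxidea))),((Sorghum,(Kluyveromyces,Raphanus)),(Listeria,Meles))),(((Candida,Picea),(Zea,Panthera)),Gasterosteus)).
That clade contains 16 terminal taxa: Brassica, Candida, Felis, Gasterosteus, Kluyveromyces, Listeria, Lynx, Meles, Oryzias, Otocyon, Panthera, Picea, Raphanus, Sorghum, Taxidea, Zea.

16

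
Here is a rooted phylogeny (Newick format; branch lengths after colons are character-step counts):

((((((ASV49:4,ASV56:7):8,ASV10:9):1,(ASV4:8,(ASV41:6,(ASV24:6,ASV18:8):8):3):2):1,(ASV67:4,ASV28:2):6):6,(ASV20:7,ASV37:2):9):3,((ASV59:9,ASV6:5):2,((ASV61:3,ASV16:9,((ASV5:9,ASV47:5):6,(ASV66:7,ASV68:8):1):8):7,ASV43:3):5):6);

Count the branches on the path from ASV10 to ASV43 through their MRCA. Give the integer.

The MRCA of ASV10 and ASV43 is the root of the tree.
From ASV10 up to that node: 5 branches. From ASV43 up to the same node: 3 branches. Total: 5 + 3 = 8.

8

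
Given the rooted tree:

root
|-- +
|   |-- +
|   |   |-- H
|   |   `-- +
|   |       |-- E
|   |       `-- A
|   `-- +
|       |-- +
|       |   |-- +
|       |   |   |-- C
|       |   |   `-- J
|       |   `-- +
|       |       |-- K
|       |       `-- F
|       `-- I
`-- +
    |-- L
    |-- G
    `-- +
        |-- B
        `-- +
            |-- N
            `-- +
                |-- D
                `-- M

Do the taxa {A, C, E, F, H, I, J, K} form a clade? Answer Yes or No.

The most recent common ancestor of these taxa subtends ((H,(E,A)),(((C,J),(K,F)),I)).
That clade has exactly 8 tips — every listed taxon and nothing else — so the group is monophyletic.

Yes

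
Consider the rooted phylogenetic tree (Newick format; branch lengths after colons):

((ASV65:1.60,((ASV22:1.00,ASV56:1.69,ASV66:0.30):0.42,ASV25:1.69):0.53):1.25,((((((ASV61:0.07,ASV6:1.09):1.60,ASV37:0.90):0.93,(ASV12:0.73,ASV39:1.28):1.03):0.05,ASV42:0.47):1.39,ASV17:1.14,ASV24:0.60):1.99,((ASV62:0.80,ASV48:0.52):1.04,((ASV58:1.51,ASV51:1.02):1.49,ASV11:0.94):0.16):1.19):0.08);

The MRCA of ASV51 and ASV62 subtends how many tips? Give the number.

5

The MRCA of ASV51 and ASV62 is the node subtending ((ASV62,ASV48),((ASV58,ASV51),ASV11)).
That clade contains 5 terminal taxa: ASV11, ASV48, ASV51, ASV58, ASV62.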